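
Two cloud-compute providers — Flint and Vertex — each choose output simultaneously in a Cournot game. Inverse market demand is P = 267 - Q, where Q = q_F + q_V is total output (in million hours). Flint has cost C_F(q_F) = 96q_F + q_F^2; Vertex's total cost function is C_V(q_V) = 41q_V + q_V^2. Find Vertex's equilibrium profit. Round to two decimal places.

4775.90

Flint's profit: π_F = (267 - Q)q_F - (96q_F + q_F²). Setting ∂π_F/∂q_F = 0: 171 - 4q_F - (q_V) = 0.
Vertex's profit: π_V = (267 - Q)q_V - (41q_V + q_V²). Setting ∂π_V/∂q_V = 0: 226 - 4q_V - (q_F) = 0.
So q_F = (171 - q_V)/4 and q_V = (226 - q_F)/4.
Solving the pair: q_F = 458/15, q_V = 733/15.
Price P = 267 - 397/5 = 938/5.
Vertex's profit: (938/5)·(733/15) - 41·(733/15) - (733/15)² = 4775.9022.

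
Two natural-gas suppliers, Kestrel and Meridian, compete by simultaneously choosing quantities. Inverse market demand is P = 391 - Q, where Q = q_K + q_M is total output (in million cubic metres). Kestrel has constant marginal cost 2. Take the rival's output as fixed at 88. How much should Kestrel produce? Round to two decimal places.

150.50

With the rival's output fixed at 88, Kestrel's profit is π_K = (391 - 88 - q_K)q_K - (2q_K) = (303 - q_K)q_K - (2q_K).
∂π_K/∂q_K = 301 - 2q_K = 0, so q_K = 301/2.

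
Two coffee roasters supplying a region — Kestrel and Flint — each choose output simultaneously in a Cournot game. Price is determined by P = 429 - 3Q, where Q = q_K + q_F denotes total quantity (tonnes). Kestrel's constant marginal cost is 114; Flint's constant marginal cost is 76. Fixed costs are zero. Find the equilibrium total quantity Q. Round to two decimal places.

Kestrel's profit: π_K = (429 - 3Q)q_K - (114q_K). Setting ∂π_K/∂q_K = 0: 315 - 6q_K - 3(q_F) = 0.
Flint's profit: π_F = (429 - 3Q)q_F - (76q_F). Setting ∂π_F/∂q_F = 0: 353 - 6q_F - 3(q_K) = 0.
So q_K = (315 - 3q_F)/6 and q_F = (353 - 3q_K)/6.
Solving the pair: q_K = 277/9, q_F = 391/9.
Total output Q = 277/9 + 391/9 = 668/9.

74.22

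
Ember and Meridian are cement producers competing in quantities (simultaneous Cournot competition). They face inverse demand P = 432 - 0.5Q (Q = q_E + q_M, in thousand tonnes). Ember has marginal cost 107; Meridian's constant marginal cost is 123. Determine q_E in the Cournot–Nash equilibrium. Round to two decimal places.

Ember's profit: π_E = (432 - 0.5Q)q_E - (107q_E). Setting ∂π_E/∂q_E = 0: 325 - q_E - (1/2)(q_M) = 0.
Meridian's profit: π_M = (432 - 0.5Q)q_M - (123q_M). Setting ∂π_M/∂q_M = 0: 309 - q_M - (1/2)(q_E) = 0.
Best responses: q_E = (325 - (1/2)q_M), q_M = (309 - (1/2)q_E).
Solving the pair: q_E = 682/3, q_M = 586/3.

227.33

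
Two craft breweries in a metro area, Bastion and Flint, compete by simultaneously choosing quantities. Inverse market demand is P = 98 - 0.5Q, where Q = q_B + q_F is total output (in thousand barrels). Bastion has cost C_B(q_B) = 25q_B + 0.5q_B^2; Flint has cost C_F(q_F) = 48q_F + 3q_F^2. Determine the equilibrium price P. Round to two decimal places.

Bastion's profit: π_B = (98 - 0.5Q)q_B - (25q_B + (1/2)q_B²). Setting ∂π_B/∂q_B = 0: 73 - 2q_B - (1/2)(q_F) = 0.
Flint's first-order condition: 50 - 7q_F - (1/2)(q_B) = 0.
Rearranging gives the reaction functions q_B = (73 - (1/2)q_F)/2 and q_F = (50 - (1/2)q_B)/7.
Solving the pair: q_B = 1944/55, q_F = 254/55.
Total output Q = 39.9636, so price P = 98 - (1/2)·39.9636 = 78.0182.

78.02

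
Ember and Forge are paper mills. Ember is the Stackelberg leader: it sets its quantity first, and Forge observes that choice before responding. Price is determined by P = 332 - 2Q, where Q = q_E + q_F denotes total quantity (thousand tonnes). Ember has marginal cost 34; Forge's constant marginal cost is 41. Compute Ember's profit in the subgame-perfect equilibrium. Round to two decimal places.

Solve by backward induction. Given q_E, the follower Forge maximises π_F = (332 - 2q_E - 2q_F)q_F - 41q_F.
Setting the follower's marginal profit to zero, 291 - 2q_E - 4q_F = 0, i.e. q_F = (291 - 2q_E)/4.
Ember substitutes q_F(q_E) into its own profit: π_E = q_E(332 - 2q_E - (291 - 2q_E)/2) - 34q_E = (373/2 - q_E)q_E - 34q_E.
The leader's first-order condition 305/2 - 2q_E = 0 yields q_E = 305/4.
Then q_F = (291 - 2·(305/4))/4 = 277/8.
Price P = 332 - 2·(887/8) = 441/4.
Ember's profit: (441/4 - 34)·(305/4) = 5814.0625.

5814.06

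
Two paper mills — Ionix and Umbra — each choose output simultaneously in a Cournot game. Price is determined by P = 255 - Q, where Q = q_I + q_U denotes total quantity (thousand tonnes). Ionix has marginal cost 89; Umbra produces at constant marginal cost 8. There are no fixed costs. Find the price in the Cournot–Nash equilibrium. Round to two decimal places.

Ionix's profit: π_I = (255 - Q)q_I - (89q_I). Setting ∂π_I/∂q_I = 0: 166 - 2q_I - (q_U) = 0.
Umbra's first-order condition: 247 - 2q_U - (q_I) = 0.
Rearranging gives the reaction functions q_I = (166 - q_U)/2 and q_U = (247 - q_I)/2.
Substituting one into the other gives q_I = 85/3 and q_U = 328/3.
Total output Q = 413/3, so price P = 255 - 413/3 = 352/3.

117.33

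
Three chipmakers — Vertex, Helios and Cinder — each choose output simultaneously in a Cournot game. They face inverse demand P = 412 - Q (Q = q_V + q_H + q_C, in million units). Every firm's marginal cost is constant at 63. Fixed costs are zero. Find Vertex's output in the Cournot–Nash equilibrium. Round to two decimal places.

Each firm earns π_i = (412 - Q)q_i - 63q_i.
Setting ∂π_i/∂q_i = 0 with rivals' quantities fixed: 349 - 2q_i - Σ_{j≠i} q_j = 0.
With identical firms every q_j equals q_i, so Σ_{j≠i} q_j = 2q_i and 349 = 4q_i, giving q_i = 349/4.

87.25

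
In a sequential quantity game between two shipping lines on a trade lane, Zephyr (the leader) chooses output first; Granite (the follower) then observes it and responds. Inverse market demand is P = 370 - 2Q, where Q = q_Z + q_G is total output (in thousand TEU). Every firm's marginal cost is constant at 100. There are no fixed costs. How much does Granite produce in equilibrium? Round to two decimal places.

Solve by backward induction. Given q_Z, the follower Granite maximises π_G = (370 - 2q_Z - 2q_G)q_G - 100q_G.
Follower FOC: 270 - 2q_Z - 4q_G = 0, so q_G(q_Z) = (270 - 2q_Z)/4.
The leader anticipates this reaction. Substituting into P = 370 - 2Q gives P = 235 - q_Z, so π_Z = (235 - q_Z)q_Z - 100q_Z.
Maximising: ∂π_Z/∂q_Z = 135 - 2q_Z = 0, giving q_Z = 135/2.
Then q_G = (270 - 2·(135/2))/4 = 135/4.

33.75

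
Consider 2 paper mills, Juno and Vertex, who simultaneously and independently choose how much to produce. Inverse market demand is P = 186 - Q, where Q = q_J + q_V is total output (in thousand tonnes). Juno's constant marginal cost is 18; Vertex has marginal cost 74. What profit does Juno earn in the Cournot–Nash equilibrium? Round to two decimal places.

Juno's profit: π_J = (186 - Q)q_J - (18q_J). Setting ∂π_J/∂q_J = 0: 168 - 2q_J - (q_V) = 0.
Vertex's first-order condition: 112 - 2q_V - (q_J) = 0.
So q_J = (168 - q_V)/2 and q_V = (112 - q_J)/2.
Substituting one into the other gives q_J = 224/3 and q_V = 56/3.
Price P = 186 - 280/3 = 278/3.
Juno's profit: (278/3 - 18)·(224/3) = 5575.1111.

5575.11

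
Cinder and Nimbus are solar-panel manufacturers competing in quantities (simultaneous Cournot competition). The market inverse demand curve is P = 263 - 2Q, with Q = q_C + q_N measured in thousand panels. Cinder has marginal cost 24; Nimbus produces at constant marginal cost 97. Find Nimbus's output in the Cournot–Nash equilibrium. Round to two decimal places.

Cinder's profit: π_C = (263 - 2Q)q_C - (24q_C). Setting ∂π_C/∂q_C = 0: 239 - 4q_C - 2(q_N) = 0.
Nimbus's profit: π_N = (263 - 2Q)q_N - (97q_N). Setting ∂π_N/∂q_N = 0: 166 - 4q_N - 2(q_C) = 0.
So q_C = (239 - 2q_N)/4 and q_N = (166 - 2q_C)/4.
Substituting one into the other gives q_C = 52 and q_N = 31/2.

15.50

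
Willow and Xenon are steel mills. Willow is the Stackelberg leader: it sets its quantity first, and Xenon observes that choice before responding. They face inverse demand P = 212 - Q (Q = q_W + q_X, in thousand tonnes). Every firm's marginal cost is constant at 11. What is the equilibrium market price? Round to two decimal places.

61.25

The follower Xenon best-responds to any q_W: π_X = (212 - Q)q_X - 11q_X.
∂π_X/∂q_X = 201 - q_W - 2q_X = 0 gives the reaction function q_X = (201 - q_W)/2.
The leader anticipates this reaction. Substituting into P = 212 - Q gives P = 223/2 - (1/2)q_W, so π_W = (223/2 - (1/2)q_W)q_W - 11q_W.
Maximising: ∂π_W/∂q_W = 201/2 - q_W = 0, giving q_W = 201/2.
Then q_X = (201 - 201/2)/2 = 201/4.
Total output Q = 603/4, so price P = 212 - 603/4 = 245/4.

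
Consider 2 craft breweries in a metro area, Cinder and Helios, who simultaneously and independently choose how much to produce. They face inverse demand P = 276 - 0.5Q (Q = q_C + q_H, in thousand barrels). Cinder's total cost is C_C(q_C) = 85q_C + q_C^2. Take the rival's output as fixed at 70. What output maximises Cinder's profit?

With the rival's output fixed at 70, Cinder's profit is π_C = (276 - (1/2)·70 - (1/2)q_C)q_C - (85q_C + q_C²) = (241 - (1/2)q_C)q_C - (85q_C + q_C²).
∂π_C/∂q_C = 156 - 3q_C = 0, so q_C = 52.

52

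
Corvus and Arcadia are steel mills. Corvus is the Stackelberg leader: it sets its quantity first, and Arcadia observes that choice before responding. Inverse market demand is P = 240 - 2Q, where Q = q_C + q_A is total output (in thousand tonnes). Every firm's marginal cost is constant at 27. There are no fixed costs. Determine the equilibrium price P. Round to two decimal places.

The follower Arcadia best-responds to any q_C: π_A = (240 - 2Q)q_A - 27q_A.
Follower FOC: 213 - 2q_C - 4q_A = 0, so q_A(q_C) = (213 - 2q_C)/4.
The leader anticipates this reaction. Substituting into P = 240 - 2Q gives P = 267/2 - q_C, so π_C = (267/2 - q_C)q_C - 27q_C.
Maximising: ∂π_C/∂q_C = 213/2 - 2q_C = 0, giving q_C = 213/4.
Then q_A = (213 - 2·(213/4))/4 = 213/8.
Total output Q = 639/8, so price P = 240 - 2·(639/8) = 321/4.

80.25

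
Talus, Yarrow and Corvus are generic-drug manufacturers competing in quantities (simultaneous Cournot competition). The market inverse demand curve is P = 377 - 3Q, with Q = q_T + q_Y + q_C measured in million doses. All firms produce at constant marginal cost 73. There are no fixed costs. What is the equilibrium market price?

149

Each firm earns π_i = (377 - 3Q)q_i - 73q_i.
First-order condition (treating rivals' output as given): 304 - 6q_i - 3·Σ_{j≠i} q_j = 0.
By symmetry each firm produces the same amount; substituting Σ_{j≠i} q_j = 2q_i yields q_i = 304/12 = 76/3.
Total output Q = 76, so price P = 377 - 3·76 = 149.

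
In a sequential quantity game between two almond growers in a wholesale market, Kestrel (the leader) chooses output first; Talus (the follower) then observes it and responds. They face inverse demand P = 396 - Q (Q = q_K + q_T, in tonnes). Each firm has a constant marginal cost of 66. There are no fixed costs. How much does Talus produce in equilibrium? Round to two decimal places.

The follower Talus best-responds to any q_K: π_T = (396 - Q)q_T - 66q_T.
∂π_T/∂q_T = 330 - q_K - 2q_T = 0 gives the reaction function q_T = (330 - q_K)/2.
Kestrel substitutes q_T(q_K) into its own profit: π_K = q_K(396 - q_K - (330 - q_K)/2) - 66q_K = (231 - (1/2)q_K)q_K - 66q_K.
Leader FOC: 165 - q_K = 0, so q_K = 165.
Then q_T = (330 - 165)/2 = 165/2.

82.50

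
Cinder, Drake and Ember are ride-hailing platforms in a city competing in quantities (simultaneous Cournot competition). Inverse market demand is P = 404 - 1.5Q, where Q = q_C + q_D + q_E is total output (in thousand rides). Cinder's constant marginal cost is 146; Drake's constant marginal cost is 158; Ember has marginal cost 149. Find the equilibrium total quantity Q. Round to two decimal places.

126.50

Cinder's profit: π_C = (404 - 1.5Q)q_C - (146q_C). Setting ∂π_C/∂q_C = 0: 258 - 3q_C - (3/2)(q_D + q_E) = 0.
Drake's profit: π_D = (404 - 1.5Q)q_D - (158q_D). Setting ∂π_D/∂q_D = 0: 246 - 3q_D - (3/2)(q_C + q_E) = 0.
Ember's profit: π_E = (404 - 1.5Q)q_E - (149q_E). Setting ∂π_E/∂q_E = 0: 255 - 3q_E - (3/2)(q_C + q_D) = 0.
Summing all 3 equations gives 759 − 6Q = 0, hence Q = 253/2.
Back-substituting: q_C = (258 − 759/4)/(3/2) = 91/2, q_D = (246 − 759/4)/(3/2) = 75/2, q_E = (255 − 759/4)/(3/2) = 87/2.
Total output Q = 91/2 + 75/2 + 87/2 = 253/2.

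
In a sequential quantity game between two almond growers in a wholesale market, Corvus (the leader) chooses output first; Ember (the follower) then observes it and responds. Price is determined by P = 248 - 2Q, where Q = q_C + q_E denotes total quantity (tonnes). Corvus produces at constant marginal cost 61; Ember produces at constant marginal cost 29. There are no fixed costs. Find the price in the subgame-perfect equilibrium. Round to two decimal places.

99.75

The follower Ember best-responds to any q_C: π_E = (248 - 2Q)q_E - 29q_E.
Follower FOC: 219 - 2q_C - 4q_E = 0, so q_E(q_C) = (219 - 2q_C)/4.
The leader anticipates this reaction. Substituting into P = 248 - 2Q gives P = 277/2 - q_C, so π_C = (277/2 - q_C)q_C - 61q_C.
Maximising: ∂π_C/∂q_C = 155/2 - 2q_C = 0, giving q_C = 155/4.
Then q_E = (219 - 2·(155/4))/4 = 283/8.
Total output Q = 593/8, so price P = 248 - 2·(593/8) = 399/4.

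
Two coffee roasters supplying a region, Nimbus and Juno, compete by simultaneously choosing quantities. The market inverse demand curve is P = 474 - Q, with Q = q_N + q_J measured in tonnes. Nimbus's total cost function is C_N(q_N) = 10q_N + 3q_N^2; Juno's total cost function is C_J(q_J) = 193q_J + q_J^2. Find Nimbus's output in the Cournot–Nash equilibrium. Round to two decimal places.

Nimbus's profit: π_N = (474 - Q)q_N - (10q_N + 3q_N²). Setting ∂π_N/∂q_N = 0: 464 - 8q_N - (q_J) = 0.
Juno's profit: π_J = (474 - Q)q_J - (193q_J + q_J²). Setting ∂π_J/∂q_J = 0: 281 - 4q_J - (q_N) = 0.
Best responses: q_N = (464 - q_J)/8, q_J = (281 - q_N)/4.
Solving the pair: q_N = 1575/31, q_J = 1784/31.

50.81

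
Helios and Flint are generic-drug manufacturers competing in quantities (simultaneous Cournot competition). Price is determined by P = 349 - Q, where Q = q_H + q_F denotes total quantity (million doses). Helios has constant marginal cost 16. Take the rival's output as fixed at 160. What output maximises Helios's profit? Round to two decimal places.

With the rival's output fixed at 160, Helios's profit is π_H = (349 - 160 - q_H)q_H - (16q_H) = (189 - q_H)q_H - (16q_H).
∂π_H/∂q_H = 173 - 2q_H = 0, so q_H = 173/2.

86.50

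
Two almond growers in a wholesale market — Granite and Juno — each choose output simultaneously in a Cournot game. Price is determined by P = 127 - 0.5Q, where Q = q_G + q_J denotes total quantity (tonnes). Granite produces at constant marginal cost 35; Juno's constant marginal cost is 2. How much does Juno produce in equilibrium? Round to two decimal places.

Granite's profit: π_G = (127 - 0.5Q)q_G - (35q_G). Setting ∂π_G/∂q_G = 0: 92 - q_G - (1/2)(q_J) = 0.
Juno's first-order condition: 125 - q_J - (1/2)(q_G) = 0.
Best responses: q_G = (92 - (1/2)q_J), q_J = (125 - (1/2)q_G).
Solving the pair: q_G = 118/3, q_J = 316/3.

105.33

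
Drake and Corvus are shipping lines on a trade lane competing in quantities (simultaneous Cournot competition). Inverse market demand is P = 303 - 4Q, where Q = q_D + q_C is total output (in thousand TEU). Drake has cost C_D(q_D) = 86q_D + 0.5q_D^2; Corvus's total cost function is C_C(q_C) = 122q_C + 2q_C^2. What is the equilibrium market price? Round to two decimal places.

188.17

Drake's profit: π_D = (303 - 4Q)q_D - (86q_D + (1/2)q_D²). Setting ∂π_D/∂q_D = 0: 217 - 9q_D - 4(q_C) = 0.
Corvus's first-order condition: 181 - 12q_C - 4(q_D) = 0.
Best responses: q_D = (217 - 4q_C)/9, q_C = (181 - 4q_D)/12.
Solving the pair: q_D = 470/23, q_C = 761/92.
Total output Q = 28.7065, so price P = 303 - 4·28.7065 = 188.1739.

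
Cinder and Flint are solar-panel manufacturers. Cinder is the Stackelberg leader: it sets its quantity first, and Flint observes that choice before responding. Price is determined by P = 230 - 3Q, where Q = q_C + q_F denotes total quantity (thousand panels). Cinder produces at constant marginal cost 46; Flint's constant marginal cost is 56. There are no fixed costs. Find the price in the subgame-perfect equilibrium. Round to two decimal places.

94.50

Solve by backward induction. Given q_C, the follower Flint maximises π_F = (230 - 3q_C - 3q_F)q_F - 56q_F.
∂π_F/∂q_F = 174 - 3q_C - 6q_F = 0 gives the reaction function q_F = (174 - 3q_C)/6.
Cinder substitutes q_F(q_C) into its own profit: π_C = q_C(230 - 3q_C - (174 - 3q_C)/2) - 46q_C = (143 - (3/2)q_C)q_C - 46q_C.
Leader FOC: 97 - 3q_C = 0, so q_C = 97/3.
Then q_F = (174 - 3·(97/3))/6 = 77/6.
Total output Q = 271/6, so price P = 230 - 3·(271/6) = 189/2.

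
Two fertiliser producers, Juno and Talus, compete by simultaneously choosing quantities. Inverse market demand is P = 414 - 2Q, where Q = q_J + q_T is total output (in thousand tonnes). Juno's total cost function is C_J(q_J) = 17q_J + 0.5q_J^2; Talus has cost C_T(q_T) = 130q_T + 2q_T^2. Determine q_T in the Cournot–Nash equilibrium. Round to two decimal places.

17.39

Juno's profit: π_J = (414 - 2Q)q_J - (17q_J + (1/2)q_J²). Setting ∂π_J/∂q_J = 0: 397 - 5q_J - 2(q_T) = 0.
Talus's first-order condition: 284 - 8q_T - 2(q_J) = 0.
So q_J = (397 - 2q_T)/5 and q_T = (284 - 2q_J)/8.
Solving the pair: q_J = 652/9, q_T = 313/18.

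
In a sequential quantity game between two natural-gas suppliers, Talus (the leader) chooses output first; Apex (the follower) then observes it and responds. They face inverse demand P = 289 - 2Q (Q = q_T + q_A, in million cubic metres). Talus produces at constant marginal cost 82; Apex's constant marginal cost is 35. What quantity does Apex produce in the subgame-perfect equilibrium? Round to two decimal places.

43.50

The follower Apex best-responds to any q_T: π_A = (289 - 2Q)q_A - 35q_A.
Follower FOC: 254 - 2q_T - 4q_A = 0, so q_A(q_T) = (254 - 2q_T)/4.
The leader anticipates this reaction. Substituting into P = 289 - 2Q gives P = 162 - q_T, so π_T = (162 - q_T)q_T - 82q_T.
The leader's first-order condition 80 - 2q_T = 0 yields q_T = 40.
Then q_A = (254 - 2·40)/4 = 87/2.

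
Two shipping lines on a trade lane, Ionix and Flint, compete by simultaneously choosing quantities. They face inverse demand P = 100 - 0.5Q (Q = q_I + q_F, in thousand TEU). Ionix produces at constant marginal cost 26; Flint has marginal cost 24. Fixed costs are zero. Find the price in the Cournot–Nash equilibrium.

Ionix's profit: π_I = (100 - 0.5Q)q_I - (26q_I). Setting ∂π_I/∂q_I = 0: 74 - q_I - (1/2)(q_F) = 0.
Flint's first-order condition: 76 - q_F - (1/2)(q_I) = 0.
So q_I = (74 - (1/2)q_F) and q_F = (76 - (1/2)q_I).
Solving the pair: q_I = 48, q_F = 52.
Total output Q = 100, so price P = 100 - (1/2)·100 = 50.

50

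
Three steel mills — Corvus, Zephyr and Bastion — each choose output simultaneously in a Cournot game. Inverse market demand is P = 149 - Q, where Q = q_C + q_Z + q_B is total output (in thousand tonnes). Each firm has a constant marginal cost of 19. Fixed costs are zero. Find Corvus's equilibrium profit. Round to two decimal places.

1056.25

A representative firm's profit is π_i = q_i(149 - Q) - 19q_i.
First-order condition (treating rivals' output as given): 130 - 2q_i - Σ_{j≠i} q_j = 0.
With identical firms every q_j equals q_i, so Σ_{j≠i} q_j = 2q_i and 130 = 4q_i, giving q_i = 65/2.
Price P = 149 - 195/2 = 103/2.
Corvus's profit: (103/2 - 19)·(65/2) = 1056.2500.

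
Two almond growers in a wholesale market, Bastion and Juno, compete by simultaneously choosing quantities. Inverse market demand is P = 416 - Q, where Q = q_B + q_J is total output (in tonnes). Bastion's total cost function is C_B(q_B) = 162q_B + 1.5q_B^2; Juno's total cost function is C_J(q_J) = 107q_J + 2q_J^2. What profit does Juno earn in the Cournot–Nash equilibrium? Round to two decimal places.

5945.35

Bastion's profit: π_B = (416 - Q)q_B - (162q_B + (3/2)q_B²). Setting ∂π_B/∂q_B = 0: 254 - 5q_B - (q_J) = 0.
Juno's first-order condition: 309 - 6q_J - (q_B) = 0.
Best responses: q_B = (254 - q_J)/5, q_J = (309 - q_B)/6.
Substituting one into the other gives q_B = 1215/29 and q_J = 1291/29.
Price P = 416 - 86.4138 = 329.5862.
Juno's profit: 329.5862·(1291/29) - 107·(1291/29) - 2(1291/29)² = 5945.3543.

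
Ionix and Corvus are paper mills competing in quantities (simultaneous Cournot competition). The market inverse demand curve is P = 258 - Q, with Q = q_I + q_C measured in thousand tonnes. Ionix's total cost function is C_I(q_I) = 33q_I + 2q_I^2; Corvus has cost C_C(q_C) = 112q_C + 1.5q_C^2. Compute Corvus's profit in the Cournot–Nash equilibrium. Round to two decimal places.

Ionix's profit: π_I = (258 - Q)q_I - (33q_I + 2q_I²). Setting ∂π_I/∂q_I = 0: 225 - 6q_I - (q_C) = 0.
Corvus's profit: π_C = (258 - Q)q_C - (112q_C + (3/2)q_C²). Setting ∂π_C/∂q_C = 0: 146 - 5q_C - (q_I) = 0.
So q_I = (225 - q_C)/6 and q_C = (146 - q_I)/5.
Solving the pair: q_I = 979/29, q_C = 651/29.
Price P = 258 - 1630/29 = 201.7931.
Corvus's profit: 201.7931·(651/29) - 112·(651/29) - (3/2)(651/29)² = 1259.8127.

1259.81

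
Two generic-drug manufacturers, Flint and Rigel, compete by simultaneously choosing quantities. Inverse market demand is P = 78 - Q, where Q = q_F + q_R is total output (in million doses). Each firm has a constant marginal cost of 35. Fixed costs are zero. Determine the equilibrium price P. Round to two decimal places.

49.33

Each firm earns π_i = (78 - Q)q_i - 35q_i.
Setting ∂π_i/∂q_i = 0 with rivals' quantities fixed: 43 - 2q_i - q_j = 0.
With identical firms every q_j equals q_i, so q_j = q_i and 43 = 3q_i, giving q_i = 43/3.
Total output Q = 86/3, so price P = 78 - 86/3 = 148/3.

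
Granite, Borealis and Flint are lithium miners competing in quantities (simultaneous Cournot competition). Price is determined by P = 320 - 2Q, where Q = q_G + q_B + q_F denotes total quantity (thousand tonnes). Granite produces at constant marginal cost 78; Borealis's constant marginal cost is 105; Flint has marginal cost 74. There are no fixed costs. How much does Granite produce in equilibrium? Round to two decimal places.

Granite's profit: π_G = (320 - 2Q)q_G - (78q_G). Setting ∂π_G/∂q_G = 0: 242 - 4q_G - 2(q_B + q_F) = 0.
Borealis's first-order condition: 215 - 4q_B - 2(q_G + q_F) = 0.
Flint's first-order condition: 246 - 4q_F - 2(q_G + q_B) = 0.
Adding the 3 first-order conditions: 703 − 8Q = 0, so Q = 703/8.
Back-substituting: q_G = (242 − 703/4)/2 = 265/8, q_B = (215 − 703/4)/2 = 157/8, q_F = (246 − 703/4)/2 = 281/8.

33.13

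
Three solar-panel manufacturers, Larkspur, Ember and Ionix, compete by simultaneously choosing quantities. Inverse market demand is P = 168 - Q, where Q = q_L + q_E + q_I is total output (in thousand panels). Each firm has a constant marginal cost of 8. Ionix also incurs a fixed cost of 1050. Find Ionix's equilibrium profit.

550

Each firm earns π_i = (168 - Q)q_i - 8q_i.
First-order condition (treating rivals' output as given): 160 - 2q_i - Σ_{j≠i} q_j = 0.
By symmetry each firm produces the same amount; substituting Σ_{j≠i} q_j = 2q_i yields q_i = 160/4 = 40.
Price P = 168 - 120 = 48.
Ionix's profit: (48 - 8)·40 - 1050 = 550.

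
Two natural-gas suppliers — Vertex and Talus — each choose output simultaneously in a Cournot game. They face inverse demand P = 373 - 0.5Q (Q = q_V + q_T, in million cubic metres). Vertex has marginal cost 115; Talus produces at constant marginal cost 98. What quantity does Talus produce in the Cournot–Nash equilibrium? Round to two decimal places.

194.67

Vertex's profit: π_V = (373 - 0.5Q)q_V - (115q_V). Setting ∂π_V/∂q_V = 0: 258 - q_V - (1/2)(q_T) = 0.
Talus's profit: π_T = (373 - 0.5Q)q_T - (98q_T). Setting ∂π_T/∂q_T = 0: 275 - q_T - (1/2)(q_V) = 0.
Rearranging gives the reaction functions q_V = (258 - (1/2)q_T) and q_T = (275 - (1/2)q_V).
Substituting one into the other gives q_V = 482/3 and q_T = 584/3.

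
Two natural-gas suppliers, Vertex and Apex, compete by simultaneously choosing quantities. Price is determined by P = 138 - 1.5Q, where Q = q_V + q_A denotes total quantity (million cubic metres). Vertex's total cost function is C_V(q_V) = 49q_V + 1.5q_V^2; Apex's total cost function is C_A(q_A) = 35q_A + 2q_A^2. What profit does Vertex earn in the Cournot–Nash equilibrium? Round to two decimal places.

Vertex's profit: π_V = (138 - 1.5Q)q_V - (49q_V + (3/2)q_V²). Setting ∂π_V/∂q_V = 0: 89 - 6q_V - (3/2)(q_A) = 0.
Apex's profit: π_A = (138 - 1.5Q)q_A - (35q_A + 2q_A²). Setting ∂π_A/∂q_A = 0: 103 - 7q_A - (3/2)(q_V) = 0.
Best responses: q_V = (89 - (3/2)q_A)/6, q_A = (103 - (3/2)q_V)/7.
Solving the pair: q_V = 1874/159, q_A = 646/53.
Price P = 138 - (3/2)·23.9748 = 102.0377.
Vertex's profit: 102.0377·(1874/159) - 49·(1874/159) - (3/2)(1874/159)² = 416.7410.

416.74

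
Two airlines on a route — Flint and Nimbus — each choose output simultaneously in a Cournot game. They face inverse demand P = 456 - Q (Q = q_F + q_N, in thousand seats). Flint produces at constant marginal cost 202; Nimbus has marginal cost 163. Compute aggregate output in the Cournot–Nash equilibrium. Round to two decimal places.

Flint's profit: π_F = (456 - Q)q_F - (202q_F). Setting ∂π_F/∂q_F = 0: 254 - 2q_F - (q_N) = 0.
Nimbus's profit: π_N = (456 - Q)q_N - (163q_N). Setting ∂π_N/∂q_N = 0: 293 - 2q_N - (q_F) = 0.
Rearranging gives the reaction functions q_F = (254 - q_N)/2 and q_N = (293 - q_F)/2.
Substituting one into the other gives q_F = 215/3 and q_N = 332/3.
Total output Q = 215/3 + 332/3 = 547/3.

182.33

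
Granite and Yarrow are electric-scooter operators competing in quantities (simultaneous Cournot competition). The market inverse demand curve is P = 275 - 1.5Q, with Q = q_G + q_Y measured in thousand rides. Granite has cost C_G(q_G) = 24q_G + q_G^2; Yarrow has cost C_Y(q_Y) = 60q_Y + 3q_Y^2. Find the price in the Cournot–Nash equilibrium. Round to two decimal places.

Granite's profit: π_G = (275 - 1.5Q)q_G - (24q_G + q_G²). Setting ∂π_G/∂q_G = 0: 251 - 5q_G - (3/2)(q_Y) = 0.
Yarrow's first-order condition: 215 - 9q_Y - (3/2)(q_G) = 0.
So q_G = (251 - (3/2)q_Y)/5 and q_Y = (215 - (3/2)q_G)/9.
Solving the pair: q_G = 45.2982, q_Y = 16.3392.
Total output Q = 61.6374, so price P = 275 - (3/2)·61.6374 = 182.5439.

182.54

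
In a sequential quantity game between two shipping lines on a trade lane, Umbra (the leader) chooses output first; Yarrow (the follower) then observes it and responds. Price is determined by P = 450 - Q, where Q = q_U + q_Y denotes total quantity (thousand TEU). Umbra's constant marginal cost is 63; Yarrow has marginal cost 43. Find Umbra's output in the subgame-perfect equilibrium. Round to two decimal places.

The follower Yarrow best-responds to any q_U: π_Y = (450 - Q)q_Y - 43q_Y.
∂π_Y/∂q_Y = 407 - q_U - 2q_Y = 0 gives the reaction function q_Y = (407 - q_U)/2.
Umbra substitutes q_Y(q_U) into its own profit: π_U = q_U(450 - q_U - (407 - q_U)/2) - 63q_U = (493/2 - (1/2)q_U)q_U - 63q_U.
Maximising: ∂π_U/∂q_U = 367/2 - q_U = 0, giving q_U = 367/2.
Then q_Y = (407 - 367/2)/2 = 447/4.

183.50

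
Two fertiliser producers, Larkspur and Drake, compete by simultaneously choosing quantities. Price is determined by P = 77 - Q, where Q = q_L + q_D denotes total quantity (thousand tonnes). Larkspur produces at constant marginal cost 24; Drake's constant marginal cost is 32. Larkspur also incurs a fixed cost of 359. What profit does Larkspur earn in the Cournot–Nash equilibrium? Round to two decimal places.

54.44

Larkspur's profit: π_L = (77 - Q)q_L - (24q_L). Setting ∂π_L/∂q_L = 0: 53 - 2q_L - (q_D) = 0.
Drake's profit: π_D = (77 - Q)q_D - (32q_D). Setting ∂π_D/∂q_D = 0: 45 - 2q_D - (q_L) = 0.
So q_L = (53 - q_D)/2 and q_D = (45 - q_L)/2.
Solving the pair: q_L = 61/3, q_D = 37/3.
Price P = 77 - 98/3 = 133/3.
Larkspur's profit: (133/3 - 24)·(61/3) - 359 = 490/9.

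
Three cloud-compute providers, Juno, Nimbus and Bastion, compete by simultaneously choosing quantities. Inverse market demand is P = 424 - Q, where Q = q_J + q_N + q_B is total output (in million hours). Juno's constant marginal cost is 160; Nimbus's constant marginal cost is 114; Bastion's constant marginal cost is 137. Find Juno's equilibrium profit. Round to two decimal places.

Juno's profit: π_J = (424 - Q)q_J - (160q_J). Setting ∂π_J/∂q_J = 0: 264 - 2q_J - (q_N + q_B) = 0.
Nimbus's first-order condition: 310 - 2q_N - (q_J + q_B) = 0.
Bastion's profit: π_B = (424 - Q)q_B - (137q_B). Setting ∂π_B/∂q_B = 0: 287 - 2q_B - (q_J + q_N) = 0.
Adding the 3 conditions: 861 − 2Q − 2Q = 0, i.e. Q = 861/4.
Back-substituting: q_J = (264 − 861/4) = 195/4, q_N = (310 − 861/4) = 379/4, q_B = (287 − 861/4) = 287/4.
Price P = 424 - 861/4 = 835/4.
Juno's profit: (835/4 - 160)·(195/4) = 2376.5625.

2376.56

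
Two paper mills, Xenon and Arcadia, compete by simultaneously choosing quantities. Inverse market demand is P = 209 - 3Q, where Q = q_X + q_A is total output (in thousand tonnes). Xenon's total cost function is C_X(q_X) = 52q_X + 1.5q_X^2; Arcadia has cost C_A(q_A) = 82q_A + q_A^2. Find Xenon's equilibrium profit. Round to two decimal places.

Xenon's profit: π_X = (209 - 3Q)q_X - (52q_X + (3/2)q_X²). Setting ∂π_X/∂q_X = 0: 157 - 9q_X - 3(q_A) = 0.
Arcadia's profit: π_A = (209 - 3Q)q_A - (82q_A + q_A²). Setting ∂π_A/∂q_A = 0: 127 - 8q_A - 3(q_X) = 0.
Rearranging gives the reaction functions q_X = (157 - 3q_A)/9 and q_A = (127 - 3q_X)/8.
Substituting one into the other gives q_X = 125/9 and q_A = 32/3.
Price P = 209 - 3·(221/9) = 406/3.
Xenon's profit: (406/3)·(125/9) - 52·(125/9) - (3/2)(125/9)² = 868.0556.

868.06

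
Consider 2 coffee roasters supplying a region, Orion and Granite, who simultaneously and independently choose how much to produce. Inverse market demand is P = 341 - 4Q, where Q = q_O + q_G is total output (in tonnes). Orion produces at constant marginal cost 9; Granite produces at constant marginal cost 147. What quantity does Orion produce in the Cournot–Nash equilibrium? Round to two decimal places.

39.17

Orion's profit: π_O = (341 - 4Q)q_O - (9q_O). Setting ∂π_O/∂q_O = 0: 332 - 8q_O - 4(q_G) = 0.
Granite's first-order condition: 194 - 8q_G - 4(q_O) = 0.
Rearranging gives the reaction functions q_O = (332 - 4q_G)/8 and q_G = (194 - 4q_O)/8.
Substituting one into the other gives q_O = 235/6 and q_G = 14/3.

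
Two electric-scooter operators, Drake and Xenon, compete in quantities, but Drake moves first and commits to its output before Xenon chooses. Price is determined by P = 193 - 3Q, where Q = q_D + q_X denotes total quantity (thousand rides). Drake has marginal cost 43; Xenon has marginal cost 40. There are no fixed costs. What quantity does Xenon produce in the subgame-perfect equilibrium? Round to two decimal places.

13.25

The follower Xenon best-responds to any q_D: π_X = (193 - 3Q)q_X - 40q_X.
Setting the follower's marginal profit to zero, 153 - 3q_D - 6q_X = 0, i.e. q_X = (153 - 3q_D)/6.
Drake substitutes q_X(q_D) into its own profit: π_D = q_D(193 - 3q_D - (153 - 3q_D)/2) - 43q_D = (233/2 - (3/2)q_D)q_D - 43q_D.
Leader FOC: 147/2 - 3q_D = 0, so q_D = 49/2.
Then q_X = (153 - 3·(49/2))/6 = 53/4.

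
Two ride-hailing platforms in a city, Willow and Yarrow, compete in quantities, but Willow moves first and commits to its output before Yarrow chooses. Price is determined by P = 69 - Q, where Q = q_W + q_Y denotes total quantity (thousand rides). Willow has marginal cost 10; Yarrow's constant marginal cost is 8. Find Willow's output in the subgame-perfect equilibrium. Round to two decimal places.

28.50

Solve by backward induction. Given q_W, the follower Yarrow maximises π_Y = (69 - q_W - q_Y)q_Y - 8q_Y.
Follower FOC: 61 - q_W - 2q_Y = 0, so q_Y(q_W) = (61 - q_W)/2.
The leader anticipates this reaction. Substituting into P = 69 - Q gives P = 77/2 - (1/2)q_W, so π_W = (77/2 - (1/2)q_W)q_W - 10q_W.
The leader's first-order condition 57/2 - q_W = 0 yields q_W = 57/2.
Then q_Y = (61 - 57/2)/2 = 65/4.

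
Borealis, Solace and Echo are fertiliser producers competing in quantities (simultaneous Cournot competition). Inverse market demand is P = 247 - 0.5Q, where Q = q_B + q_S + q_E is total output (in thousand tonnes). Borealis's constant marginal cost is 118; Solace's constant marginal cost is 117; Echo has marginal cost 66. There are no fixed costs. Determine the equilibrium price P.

137

Borealis's profit: π_B = (247 - 0.5Q)q_B - (118q_B). Setting ∂π_B/∂q_B = 0: 129 - q_B - (1/2)(q_S + q_E) = 0.
Solace's first-order condition: 130 - q_S - (1/2)(q_B + q_E) = 0.
Echo's profit: π_E = (247 - 0.5Q)q_E - (66q_E). Setting ∂π_E/∂q_E = 0: 181 - q_E - (1/2)(q_B + q_S) = 0.
Adding the 3 first-order conditions: 440 − 2Q = 0, so Q = 220.
Back-substituting: q_B = (129 − 110)/(1/2) = 38, q_S = (130 − 110)/(1/2) = 40, q_E = (181 − 110)/(1/2) = 142.
Total output Q = 220, so price P = 247 - (1/2)·220 = 137.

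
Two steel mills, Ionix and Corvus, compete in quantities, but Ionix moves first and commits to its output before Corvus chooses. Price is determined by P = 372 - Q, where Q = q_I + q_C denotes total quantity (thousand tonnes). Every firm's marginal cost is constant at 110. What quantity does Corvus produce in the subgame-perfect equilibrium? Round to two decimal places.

The follower Corvus best-responds to any q_I: π_C = (372 - Q)q_C - 110q_C.
Setting the follower's marginal profit to zero, 262 - q_I - 2q_C = 0, i.e. q_C = (262 - q_I)/2.
Ionix substitutes q_C(q_I) into its own profit: π_I = q_I(372 - q_I - (262 - q_I)/2) - 110q_I = (241 - (1/2)q_I)q_I - 110q_I.
The leader's first-order condition 131 - q_I = 0 yields q_I = 131.
Then q_C = (262 - 131)/2 = 131/2.

65.50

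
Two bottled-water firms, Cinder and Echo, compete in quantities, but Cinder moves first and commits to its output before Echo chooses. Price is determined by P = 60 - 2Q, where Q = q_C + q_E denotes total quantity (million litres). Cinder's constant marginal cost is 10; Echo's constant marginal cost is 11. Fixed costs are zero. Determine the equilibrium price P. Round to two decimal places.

The follower Echo best-responds to any q_C: π_E = (60 - 2Q)q_E - 11q_E.
∂π_E/∂q_E = 49 - 2q_C - 4q_E = 0 gives the reaction function q_E = (49 - 2q_C)/4.
Cinder substitutes q_E(q_C) into its own profit: π_C = q_C(60 - 2q_C - (49 - 2q_C)/2) - 10q_C = (71/2 - q_C)q_C - 10q_C.
The leader's first-order condition 51/2 - 2q_C = 0 yields q_C = 51/4.
Then q_E = (49 - 2·(51/4))/4 = 47/8.
Total output Q = 149/8, so price P = 60 - 2·(149/8) = 91/4.

22.75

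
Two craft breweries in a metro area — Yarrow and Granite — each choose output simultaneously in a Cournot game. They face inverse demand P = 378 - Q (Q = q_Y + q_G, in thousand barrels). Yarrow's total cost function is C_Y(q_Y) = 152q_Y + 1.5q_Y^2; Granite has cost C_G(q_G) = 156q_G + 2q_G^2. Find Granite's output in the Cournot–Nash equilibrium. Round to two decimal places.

Yarrow's profit: π_Y = (378 - Q)q_Y - (152q_Y + (3/2)q_Y²). Setting ∂π_Y/∂q_Y = 0: 226 - 5q_Y - (q_G) = 0.
Granite's first-order condition: 222 - 6q_G - (q_Y) = 0.
Rearranging gives the reaction functions q_Y = (226 - q_G)/5 and q_G = (222 - q_Y)/6.
Solving the pair: q_Y = 1134/29, q_G = 884/29.

30.48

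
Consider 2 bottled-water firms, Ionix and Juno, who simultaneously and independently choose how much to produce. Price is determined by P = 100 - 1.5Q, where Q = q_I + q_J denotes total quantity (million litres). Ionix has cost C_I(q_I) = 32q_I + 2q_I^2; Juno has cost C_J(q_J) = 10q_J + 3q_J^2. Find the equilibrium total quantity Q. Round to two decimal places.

16.54

Ionix's profit: π_I = (100 - 1.5Q)q_I - (32q_I + 2q_I²). Setting ∂π_I/∂q_I = 0: 68 - 7q_I - (3/2)(q_J) = 0.
Juno's first-order condition: 90 - 9q_J - (3/2)(q_I) = 0.
Rearranging gives the reaction functions q_I = (68 - (3/2)q_J)/7 and q_J = (90 - (3/2)q_I)/9.
Substituting one into the other gives q_I = 212/27 and q_J = 704/81.
Total output Q = 212/27 + 704/81 = 1340/81.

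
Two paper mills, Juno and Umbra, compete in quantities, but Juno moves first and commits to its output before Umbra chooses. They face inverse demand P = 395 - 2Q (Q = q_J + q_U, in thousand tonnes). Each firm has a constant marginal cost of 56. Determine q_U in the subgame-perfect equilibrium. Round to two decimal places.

The follower Umbra best-responds to any q_J: π_U = (395 - 2Q)q_U - 56q_U.
Setting the follower's marginal profit to zero, 339 - 2q_J - 4q_U = 0, i.e. q_U = (339 - 2q_J)/4.
The leader anticipates this reaction. Substituting into P = 395 - 2Q gives P = 451/2 - q_J, so π_J = (451/2 - q_J)q_J - 56q_J.
The leader's first-order condition 339/2 - 2q_J = 0 yields q_J = 339/4.
Then q_U = (339 - 2·(339/4))/4 = 339/8.

42.38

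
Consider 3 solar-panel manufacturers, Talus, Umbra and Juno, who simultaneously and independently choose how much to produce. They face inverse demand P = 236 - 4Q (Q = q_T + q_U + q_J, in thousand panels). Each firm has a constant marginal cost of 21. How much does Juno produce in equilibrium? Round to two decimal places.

A representative firm's profit is π_i = q_i(236 - 4Q) - 21q_i.
First-order condition (treating rivals' output as given): 215 - 8q_i - 4·Σ_{j≠i} q_j = 0.
With identical firms every q_j equals q_i, so Σ_{j≠i} q_j = 2q_i and 215 = 16q_i, giving q_i = 215/16.

13.44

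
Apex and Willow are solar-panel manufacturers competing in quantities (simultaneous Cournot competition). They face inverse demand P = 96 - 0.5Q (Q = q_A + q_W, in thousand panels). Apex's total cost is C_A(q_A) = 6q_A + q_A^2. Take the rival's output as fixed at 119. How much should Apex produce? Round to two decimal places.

With the rival's output fixed at 119, Apex's profit is π_A = (96 - (1/2)·119 - (1/2)q_A)q_A - (6q_A + q_A²) = (73/2 - (1/2)q_A)q_A - (6q_A + q_A²).
∂π_A/∂q_A = 61/2 - 3q_A = 0, so q_A = 61/6.

10.17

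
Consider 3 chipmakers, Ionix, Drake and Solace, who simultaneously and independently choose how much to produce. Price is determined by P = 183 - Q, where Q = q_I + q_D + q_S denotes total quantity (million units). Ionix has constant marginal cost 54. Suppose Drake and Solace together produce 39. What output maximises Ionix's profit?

45

With rivals' combined output fixed at 39, Ionix's profit is π_I = (183 - 39 - q_I)q_I - (54q_I) = (144 - q_I)q_I - (54q_I).
∂π_I/∂q_I = 90 - 2q_I = 0, so q_I = 45.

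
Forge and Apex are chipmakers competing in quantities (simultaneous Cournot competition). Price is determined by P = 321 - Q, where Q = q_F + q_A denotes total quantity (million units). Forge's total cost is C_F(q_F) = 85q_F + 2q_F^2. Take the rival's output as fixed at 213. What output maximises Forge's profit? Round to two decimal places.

3.83

With the rival's output fixed at 213, Forge's profit is π_F = (321 - 213 - q_F)q_F - (85q_F + 2q_F²) = (108 - q_F)q_F - (85q_F + 2q_F²).
∂π_F/∂q_F = 23 - 6q_F = 0, so q_F = 23/6.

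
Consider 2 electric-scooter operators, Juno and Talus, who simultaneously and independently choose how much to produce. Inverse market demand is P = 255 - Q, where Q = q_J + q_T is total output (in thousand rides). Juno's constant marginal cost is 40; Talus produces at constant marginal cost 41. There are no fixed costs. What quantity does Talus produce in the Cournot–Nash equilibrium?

Juno's profit: π_J = (255 - Q)q_J - (40q_J). Setting ∂π_J/∂q_J = 0: 215 - 2q_J - (q_T) = 0.
Talus's profit: π_T = (255 - Q)q_T - (41q_T). Setting ∂π_T/∂q_T = 0: 214 - 2q_T - (q_J) = 0.
Rearranging gives the reaction functions q_J = (215 - q_T)/2 and q_T = (214 - q_J)/2.
Substituting one into the other gives q_J = 72 and q_T = 71.

71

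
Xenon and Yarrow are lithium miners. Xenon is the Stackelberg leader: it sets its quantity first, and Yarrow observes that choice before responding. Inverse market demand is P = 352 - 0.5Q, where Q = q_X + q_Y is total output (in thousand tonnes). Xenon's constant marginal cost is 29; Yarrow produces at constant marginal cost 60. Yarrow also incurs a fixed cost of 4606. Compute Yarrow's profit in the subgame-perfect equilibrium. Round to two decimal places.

The follower Yarrow best-responds to any q_X: π_Y = (352 - 0.5Q)q_Y - 60q_Y.
Setting the follower's marginal profit to zero, 292 - (1/2)q_X - q_Y = 0, i.e. q_Y = (292 - (1/2)q_X).
The leader anticipates this reaction. Substituting into P = 352 - 0.5Q gives P = 206 - (1/4)q_X, so π_X = (206 - (1/4)q_X)q_X - 29q_X.
Maximising: ∂π_X/∂q_X = 177 - (1/2)q_X = 0, giving q_X = 354.
Then q_Y = (292 - (1/2)·354) = 115.
Price P = 352 - (1/2)·469 = 235/2.
Yarrow's profit: (235/2 - 60)·115 - 4606 = 2006.5000.

2006.50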